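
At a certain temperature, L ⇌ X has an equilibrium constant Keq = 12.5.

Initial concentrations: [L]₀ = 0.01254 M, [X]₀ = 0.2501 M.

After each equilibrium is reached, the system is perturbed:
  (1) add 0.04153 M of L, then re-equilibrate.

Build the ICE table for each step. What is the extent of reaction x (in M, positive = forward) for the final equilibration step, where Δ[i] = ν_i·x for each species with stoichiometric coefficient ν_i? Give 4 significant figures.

x = 0.03845 M

Q₀ = 19.94 vs Keq = 12.5 ⇒ Q>K, reverse
Step 1:
                    L           X
  Initial     0.01254      0.2501
  Change     0.006915   -0.006915
  Equil       0.01945      0.2432
  solve Keq expr → x = -0.006915; check Q = 12.5
Then add 0.04153 M of L.
Step 2:
                    L           X
  Initial     0.06098      0.2432
  Change     -0.03845     0.03845
  Equil       0.02253      0.2816
  solve Keq expr → x = 0.03845; check Q = 12.5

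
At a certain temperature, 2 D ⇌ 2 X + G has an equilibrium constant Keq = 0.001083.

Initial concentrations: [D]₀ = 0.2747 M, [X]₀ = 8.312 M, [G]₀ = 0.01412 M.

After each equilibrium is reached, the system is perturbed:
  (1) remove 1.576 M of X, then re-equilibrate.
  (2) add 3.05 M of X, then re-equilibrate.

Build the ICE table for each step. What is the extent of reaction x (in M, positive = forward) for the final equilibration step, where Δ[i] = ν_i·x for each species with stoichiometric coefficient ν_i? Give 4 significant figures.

x = -1.1650e-06 M

Q₀ = 12.93 vs Keq = 0.001083 ⇒ Q>K, reverse
Step 1:
                  D         X         G
  Initial    0.2747     8.312   0.01412
  Change    0.02824  -0.02824  -0.01412
  Equil      0.3029     8.284 1.4484e-06
  solve Keq expr → x = -0.01412; check Q = 0.001083
Then remove 1.576 M of X.
Step 2:
                  D         X         G
  Initial    0.3029     6.708 1.4484e-06
  Change  -1.5210e-06 1.5210e-06 7.6052e-07
  Equil      0.3029     6.708 2.2089e-06
  solve Keq expr → x = 7.6052e-07; check Q = 0.001083
Then add 3.05 M of X.
Step 3:
                  D         X         G
  Initial    0.3029     9.758 2.2089e-06
  Change  2.3301e-06 -2.3301e-06 -1.1650e-06
  Equil      0.3029     9.758 1.0438e-06
  solve Keq expr → x = -1.1650e-06; check Q = 0.001083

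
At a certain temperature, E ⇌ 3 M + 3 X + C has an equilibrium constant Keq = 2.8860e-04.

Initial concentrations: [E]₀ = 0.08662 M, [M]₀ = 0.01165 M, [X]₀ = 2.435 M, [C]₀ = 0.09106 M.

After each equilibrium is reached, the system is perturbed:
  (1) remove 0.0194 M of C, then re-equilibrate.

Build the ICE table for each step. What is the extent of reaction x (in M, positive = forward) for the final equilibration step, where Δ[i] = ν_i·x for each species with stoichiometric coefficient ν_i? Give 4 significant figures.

x = 6.1527e-04 M

Q₀ = 2.3999e-05 vs Keq = 2.8860e-04 ⇒ Q<K, forward
Step 1:
                   E          M          X          C
  Initial    0.08662    0.01165      2.435    0.09106
  Change   -0.004658    0.01397    0.01397   0.004658
  Equil      0.08196    0.02562      2.449    0.09572
  solve Keq expr → x = 0.004658; check Q = 2.8860e-04
Then remove 0.0194 M of C.
Step 2:
                   E          M          X          C
  Initial    0.08196    0.02562      2.449    0.07632
  Change  -6.1527e-04   0.001846   0.001846 6.1527e-04
  Equil      0.08135    0.02747      2.451    0.07693
  solve Keq expr → x = 6.1527e-04; check Q = 2.8860e-04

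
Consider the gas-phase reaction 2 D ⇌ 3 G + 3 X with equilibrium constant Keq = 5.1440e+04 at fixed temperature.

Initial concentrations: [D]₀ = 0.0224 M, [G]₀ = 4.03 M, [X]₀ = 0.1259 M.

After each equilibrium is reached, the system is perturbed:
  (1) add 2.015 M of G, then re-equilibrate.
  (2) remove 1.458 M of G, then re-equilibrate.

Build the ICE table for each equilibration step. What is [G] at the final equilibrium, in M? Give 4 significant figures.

[G]_eq = 4.617 M

Q₀ = 260.3 vs Keq = 5.1440e+04 ⇒ Q<K, forward
Step 1:
                   D          G          X
  init        0.0224       4.03     0.1259
  Δ         -0.02017    0.03026    0.03026
  eq        0.002226       4.06     0.1562
  solve Keq expr → x = 0.01009; check Q = 5.1440e+04
Then add 2.015 M of G.
Step 2:
                   D          G          X
  init      0.002226      6.075     0.1562
  Δ         0.001744  -0.002616  -0.002616
  eq         0.00397      6.073     0.1535
  solve Keq expr → x = -8.7188e-04; check Q = 5.1440e+04
Then remove 1.458 M of G.
Step 3:
                   D          G          X
  init       0.00397      4.615     0.1535
  Δ        -0.001289   0.001933   0.001933
  eq        0.002681      4.617     0.1555
  solve Keq expr → x = 6.4430e-04; check Q = 5.1440e+04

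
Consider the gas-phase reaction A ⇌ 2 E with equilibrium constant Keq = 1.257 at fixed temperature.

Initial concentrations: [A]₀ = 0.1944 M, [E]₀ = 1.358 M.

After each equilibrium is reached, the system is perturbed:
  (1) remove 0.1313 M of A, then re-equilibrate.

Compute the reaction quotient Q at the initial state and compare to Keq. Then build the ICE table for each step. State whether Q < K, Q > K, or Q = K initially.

Q₀ = 9.486 vs Keq = 1.257 ⇒ Q>K, reverse
Step 1:
                   A          E
  I           0.1944      1.358
  C           0.2892    -0.5784
  E           0.4836     0.7796
  solve Keq expr → x = -0.2892; check Q = 1.257
Then remove 0.1313 M of A.
Step 2:
                   A          E
  I           0.3523     0.7796
  C          0.03912   -0.07824
  E           0.3914     0.7014
  solve Keq expr → x = -0.03912; check Q = 1.257

Q₀ = 9.486; Q > K (proceeds reverse)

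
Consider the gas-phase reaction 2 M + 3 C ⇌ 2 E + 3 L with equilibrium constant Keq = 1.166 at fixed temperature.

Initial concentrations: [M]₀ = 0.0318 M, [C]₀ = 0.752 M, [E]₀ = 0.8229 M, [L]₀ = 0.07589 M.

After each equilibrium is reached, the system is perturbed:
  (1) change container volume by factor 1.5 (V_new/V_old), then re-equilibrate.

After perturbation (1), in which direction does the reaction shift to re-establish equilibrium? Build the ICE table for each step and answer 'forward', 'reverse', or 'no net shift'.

Direction: no net shift

Q₀ = 0.6882 vs Keq = 1.166 ⇒ Q<K, forward
Step 1:
                  M         C         E         L
  I          0.0318     0.752    0.8229   0.07589
  C       -0.003973 -0.005959  0.003973  0.005959
  E         0.02783     0.746    0.8269   0.08185
  solve Keq expr → x = 0.001986; check Q = 1.166
Then change container volume by factor 1.5 (V_new/V_old).
Step 2:
                  M         C         E         L
  I         0.01855    0.4974    0.5512   0.05457
  C               0         0         0         0
  E         0.01855    0.4974    0.5512   0.05457
  solve Keq expr → x = 0; check Q = 1.166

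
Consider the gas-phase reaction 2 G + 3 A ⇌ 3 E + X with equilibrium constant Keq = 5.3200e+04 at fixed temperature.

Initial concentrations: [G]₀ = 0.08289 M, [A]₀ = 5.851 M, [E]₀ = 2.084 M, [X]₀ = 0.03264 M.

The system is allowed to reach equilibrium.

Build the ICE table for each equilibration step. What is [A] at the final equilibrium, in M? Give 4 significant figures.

Q₀ = 0.2147 vs Keq = 5.3200e+04 ⇒ Q<K, forward
Step 1:
                    G           A           E           X
  I           0.08289       5.851       2.084     0.03264
  C          -0.08261     -0.1239      0.1239      0.0413
  E        2.8221e-04       5.727       2.208     0.07394
  solve Keq expr → x = 0.0413; check Q = 5.3200e+04

[A]_eq = 5.727 M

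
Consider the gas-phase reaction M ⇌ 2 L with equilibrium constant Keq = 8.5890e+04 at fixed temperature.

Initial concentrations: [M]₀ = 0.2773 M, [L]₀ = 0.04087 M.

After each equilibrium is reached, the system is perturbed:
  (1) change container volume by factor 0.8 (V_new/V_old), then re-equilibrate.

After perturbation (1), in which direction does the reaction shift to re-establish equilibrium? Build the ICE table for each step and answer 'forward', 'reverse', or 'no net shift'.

Direction: reverse

Q₀ = 0.006024 vs Keq = 8.5890e+04 ⇒ Q<K, forward
Step 1:
                    M           L
  Initial      0.2773     0.04087
  Change      -0.2773      0.5546
  Equil    4.1282e-06      0.5955
  solve Keq expr → x = 0.2773; check Q = 8.5890e+04
Then change container volume by factor 0.8 (V_new/V_old).
Step 2:
                    M           L
  Initial  5.1603e-06      0.7443
  Change   1.2900e-06 -2.5801e-06
  Equil    6.4503e-06      0.7443
  solve Keq expr → x = -1.2900e-06; check Q = 8.5890e+04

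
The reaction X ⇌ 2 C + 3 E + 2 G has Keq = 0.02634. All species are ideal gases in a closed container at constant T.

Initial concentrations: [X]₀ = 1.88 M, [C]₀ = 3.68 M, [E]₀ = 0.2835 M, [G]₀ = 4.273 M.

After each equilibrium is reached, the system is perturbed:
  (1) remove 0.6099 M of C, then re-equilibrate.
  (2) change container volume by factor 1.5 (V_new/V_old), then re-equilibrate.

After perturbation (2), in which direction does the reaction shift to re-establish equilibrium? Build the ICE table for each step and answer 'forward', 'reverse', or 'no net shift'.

Direction: forward

Q₀ = 2.997 vs Keq = 0.02634 ⇒ Q>K, reverse
Step 1:
                  X         C         E         G
  init         1.88      3.68    0.2835     4.273
  Δ         0.07372   -0.1474   -0.2212   -0.1474
  eq          1.954     3.533   0.06234     4.126
  solve Keq expr → x = -0.07372; check Q = 0.02634
Then remove 0.6099 M of C.
Step 2:
                  X         C         E         G
  init        1.954     2.923   0.06234     4.126
  Δ       -0.002738  0.005475  0.008213  0.005475
  eq          1.951     2.928   0.07055     4.131
  solve Keq expr → x = 0.002738; check Q = 0.02634
Then change container volume by factor 1.5 (V_new/V_old).
Step 3:
                  X         C         E         G
  init        1.301     1.952   0.04704     2.754
  Δ        -0.01868   0.03736   0.05603   0.03736
  eq          1.282     1.989    0.1031     2.791
  solve Keq expr → x = 0.01868; check Q = 0.02634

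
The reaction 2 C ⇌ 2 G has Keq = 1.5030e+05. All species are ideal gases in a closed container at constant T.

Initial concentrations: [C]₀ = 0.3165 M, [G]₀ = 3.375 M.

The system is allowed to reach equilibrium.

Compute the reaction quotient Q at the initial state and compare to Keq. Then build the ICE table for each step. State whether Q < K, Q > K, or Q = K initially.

Q₀ = 113.7; Q < K (proceeds forward)

Q₀ = 113.7 vs Keq = 1.5030e+05 ⇒ Q<K, forward
Step 1:
                   C          G
  Initial     0.3165      3.375
  Change      -0.307      0.307
  Equil     0.009497      3.682
  solve Keq expr → x = 0.1535; check Q = 1.5030e+05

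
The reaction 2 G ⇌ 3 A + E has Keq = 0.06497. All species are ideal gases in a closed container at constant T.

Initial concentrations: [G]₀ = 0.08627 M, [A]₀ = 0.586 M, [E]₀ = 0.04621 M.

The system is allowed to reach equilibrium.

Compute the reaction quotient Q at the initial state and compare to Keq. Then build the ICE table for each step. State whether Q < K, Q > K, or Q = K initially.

Q₀ = 1.249; Q > K (proceeds reverse)

Q₀ = 1.249 vs Keq = 0.06497 ⇒ Q>K, reverse
Step 1:
                   G          A          E
  Initial    0.08627      0.586    0.04621
  Change     0.06621   -0.09932   -0.03311
  Equil       0.1525     0.4867     0.0131
  solve Keq expr → x = -0.03311; check Q = 0.06497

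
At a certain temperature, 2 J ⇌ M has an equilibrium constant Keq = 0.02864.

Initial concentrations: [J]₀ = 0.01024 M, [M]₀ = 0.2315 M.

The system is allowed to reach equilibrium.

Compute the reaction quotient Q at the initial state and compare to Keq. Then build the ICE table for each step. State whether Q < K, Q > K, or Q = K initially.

Q₀ = 2208; Q > K (proceeds reverse)

Q₀ = 2208 vs Keq = 0.02864 ⇒ Q>K, reverse
Step 1:
                    J           M
  I           0.01024      0.2315
  C            0.4508     -0.2254
  E            0.4611    0.006088
  solve Keq expr → x = -0.2254; check Q = 0.02864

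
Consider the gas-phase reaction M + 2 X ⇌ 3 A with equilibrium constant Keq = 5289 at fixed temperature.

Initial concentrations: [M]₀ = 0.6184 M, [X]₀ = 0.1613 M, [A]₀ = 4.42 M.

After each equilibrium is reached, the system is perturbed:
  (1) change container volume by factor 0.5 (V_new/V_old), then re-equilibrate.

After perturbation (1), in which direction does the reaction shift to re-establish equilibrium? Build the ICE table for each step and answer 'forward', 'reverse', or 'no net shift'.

Q₀ = 5367 vs Keq = 5289 ⇒ Q>K, reverse
Step 1:
                  M         X         A
  init       0.6184    0.1613      4.42
  Δ       5.1575e-04  0.001031 -0.001547
  eq         0.6189    0.1623     4.418
  solve Keq expr → x = -5.1575e-04; check Q = 5289
Then change container volume by factor 0.5 (V_new/V_old).
Step 2:
                  M         X         A
  init        1.238    0.3247     8.837
  Δ               0         0         0
  eq          1.238    0.3247     8.837
  solve Keq expr → x = 0; check Q = 5289

Direction: no net shift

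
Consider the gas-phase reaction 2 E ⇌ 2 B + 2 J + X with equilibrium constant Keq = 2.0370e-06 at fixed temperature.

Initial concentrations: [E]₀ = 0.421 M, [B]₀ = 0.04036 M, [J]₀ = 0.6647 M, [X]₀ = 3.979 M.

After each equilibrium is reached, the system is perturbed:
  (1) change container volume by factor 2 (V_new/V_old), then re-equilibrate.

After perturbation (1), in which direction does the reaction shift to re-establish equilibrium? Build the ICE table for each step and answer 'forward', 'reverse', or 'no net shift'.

Direction: forward

Q₀ = 0.01616 vs Keq = 2.0370e-06 ⇒ Q>K, reverse
Step 1:
                   E          B          J          X
  I            0.421    0.04036     0.6647      3.979
  C          0.03983   -0.03983   -0.03983   -0.01992
  E           0.4608 5.2899e-04     0.6249      3.959
  solve Keq expr → x = -0.01992; check Q = 2.0370e-06
Then change container volume by factor 2 (V_new/V_old).
Step 2:
                   E          B          J          X
  I           0.2304 2.6450e-04     0.3124       1.98
  C       -4.8086e-04 4.8086e-04 4.8086e-04 2.4043e-04
  E           0.2299 7.4536e-04     0.3129       1.98
  solve Keq expr → x = 2.4043e-04; check Q = 2.0370e-06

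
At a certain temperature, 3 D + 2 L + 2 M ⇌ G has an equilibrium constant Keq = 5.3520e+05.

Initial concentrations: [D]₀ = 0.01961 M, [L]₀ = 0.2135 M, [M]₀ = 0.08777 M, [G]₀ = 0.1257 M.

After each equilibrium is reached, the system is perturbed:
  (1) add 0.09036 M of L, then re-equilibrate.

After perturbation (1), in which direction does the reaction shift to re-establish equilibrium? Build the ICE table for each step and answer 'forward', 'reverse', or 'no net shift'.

Direction: forward

Q₀ = 4.7469e+07 vs Keq = 5.3520e+05 ⇒ Q>K, reverse
Step 1:
                   D          L          M          G
  init       0.01961     0.2135    0.08777     0.1257
  Δ          0.04395     0.0293     0.0293   -0.01465
  eq         0.06356     0.2428     0.1171      0.111
  solve Keq expr → x = -0.01465; check Q = 5.3520e+05
Then add 0.09036 M of L.
Step 2:
                   D          L          M          G
  init       0.06356     0.3332     0.1171      0.111
  Δ        -0.009088  -0.006059  -0.006059   0.003029
  eq         0.05447     0.3271      0.111     0.1141
  solve Keq expr → x = 0.003029; check Q = 5.3520e+05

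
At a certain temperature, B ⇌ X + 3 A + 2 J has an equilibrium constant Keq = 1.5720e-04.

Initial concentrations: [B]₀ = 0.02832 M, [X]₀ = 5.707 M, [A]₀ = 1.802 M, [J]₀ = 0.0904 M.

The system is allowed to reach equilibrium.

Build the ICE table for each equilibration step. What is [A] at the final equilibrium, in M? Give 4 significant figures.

Q₀ = 9.636 vs Keq = 1.5720e-04 ⇒ Q>K, reverse
Step 1:
                   B          X          A          J
  Initial    0.02832      5.707      1.802     0.0904
  Change     0.04487   -0.04487    -0.1346   -0.08974
  Equil      0.07319      5.662      1.667 6.6207e-04
  solve Keq expr → x = -0.04487; check Q = 1.5720e-04

[A]_eq = 1.667 M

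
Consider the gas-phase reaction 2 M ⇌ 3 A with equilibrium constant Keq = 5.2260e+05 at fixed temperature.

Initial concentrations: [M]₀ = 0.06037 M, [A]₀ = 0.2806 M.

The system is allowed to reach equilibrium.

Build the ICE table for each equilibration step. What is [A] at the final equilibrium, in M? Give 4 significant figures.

Q₀ = 6.062 vs Keq = 5.2260e+05 ⇒ Q<K, forward
Step 1:
                    M           A
  I           0.06037      0.2806
  C          -0.06006     0.09009
  E        3.1219e-04      0.3707
  solve Keq expr → x = 0.03003; check Q = 5.2260e+05

[A]_eq = 0.3707 M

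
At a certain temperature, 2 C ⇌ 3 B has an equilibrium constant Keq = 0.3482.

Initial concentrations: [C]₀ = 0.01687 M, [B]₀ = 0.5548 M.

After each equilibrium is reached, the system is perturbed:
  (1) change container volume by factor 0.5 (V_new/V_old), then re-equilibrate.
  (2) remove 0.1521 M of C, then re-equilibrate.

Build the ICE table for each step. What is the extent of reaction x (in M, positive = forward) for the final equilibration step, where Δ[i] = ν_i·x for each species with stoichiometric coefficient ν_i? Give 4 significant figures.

x = -0.02229 M

Q₀ = 600 vs Keq = 0.3482 ⇒ Q>K, reverse
Step 1:
                  C         B
  I         0.01687    0.5548
  C          0.2004   -0.3006
  E          0.2172    0.2542
  solve Keq expr → x = -0.1002; check Q = 0.3482
Then change container volume by factor 0.5 (V_new/V_old).
Step 2:
                  C         B
  I          0.4345    0.5085
  C         0.04976  -0.07464
  E          0.4843    0.4338
  solve Keq expr → x = -0.02488; check Q = 0.3482
Then remove 0.1521 M of C.
Step 3:
                  C         B
  I          0.3322    0.4338
  C         0.04458  -0.06687
  E          0.3767     0.367
  solve Keq expr → x = -0.02229; check Q = 0.3482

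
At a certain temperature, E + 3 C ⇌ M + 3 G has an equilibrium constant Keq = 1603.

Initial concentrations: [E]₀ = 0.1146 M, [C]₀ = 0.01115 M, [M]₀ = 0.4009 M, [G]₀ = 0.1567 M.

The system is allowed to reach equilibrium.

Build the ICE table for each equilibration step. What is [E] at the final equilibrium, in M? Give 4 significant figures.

Q₀ = 9710 vs Keq = 1603 ⇒ Q>K, reverse
Step 1:
                   E          C          M          G
  I           0.1146    0.01115     0.4009     0.1567
  C         0.002652   0.007955  -0.002652  -0.007955
  E           0.1173     0.0191     0.3982     0.1487
  solve Keq expr → x = -0.002652; check Q = 1603

[E]_eq = 0.1173 M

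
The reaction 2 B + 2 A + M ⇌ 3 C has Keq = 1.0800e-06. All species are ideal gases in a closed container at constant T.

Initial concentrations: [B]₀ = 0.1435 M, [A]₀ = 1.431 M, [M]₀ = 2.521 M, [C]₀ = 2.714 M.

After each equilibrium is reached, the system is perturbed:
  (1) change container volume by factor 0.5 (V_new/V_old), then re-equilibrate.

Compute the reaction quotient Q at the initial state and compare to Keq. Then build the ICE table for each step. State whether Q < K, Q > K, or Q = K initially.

Q₀ = 188.1; Q > K (proceeds reverse)

Q₀ = 188.1 vs Keq = 1.0800e-06 ⇒ Q>K, reverse
Step 1:
                    B           A           M           C
  init         0.1435       1.431       2.521       2.714
  Δ             1.775       1.775      0.8874      -2.662
  eq            1.918       3.206       3.408     0.05183
  solve Keq expr → x = -0.8874; check Q = 1.0800e-06
Then change container volume by factor 0.5 (V_new/V_old).
Step 2:
                    B           A           M           C
  init          3.837       6.412       6.817      0.1037
  Δ          -0.03929    -0.03929    -0.01965     0.05894
  eq            3.797       6.372       6.797      0.1626
  solve Keq expr → x = 0.01965; check Q = 1.0800e-06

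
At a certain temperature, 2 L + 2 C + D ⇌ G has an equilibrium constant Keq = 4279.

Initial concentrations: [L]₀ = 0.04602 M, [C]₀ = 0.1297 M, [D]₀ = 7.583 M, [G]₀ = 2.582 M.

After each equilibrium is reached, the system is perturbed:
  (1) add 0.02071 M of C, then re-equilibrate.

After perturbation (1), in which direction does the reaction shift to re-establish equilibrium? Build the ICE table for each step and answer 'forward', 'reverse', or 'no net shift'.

Direction: forward

Q₀ = 9557 vs Keq = 4279 ⇒ Q>K, reverse
Step 1:
                  L         C         D         G
  I         0.04602    0.1297     7.583     2.582
  C         0.01535   0.01535  0.007677 -0.007677
  E         0.06137    0.1451     7.591     2.574
  solve Keq expr → x = -0.007677; check Q = 4279
Then add 0.02071 M of C.
Step 2:
                  L         C         D         G
  I         0.06137    0.1658     7.591     2.574
  C        -0.00571  -0.00571 -0.002855  0.002855
  E         0.05566    0.1601     7.588     2.577
  solve Keq expr → x = 0.002855; check Q = 4279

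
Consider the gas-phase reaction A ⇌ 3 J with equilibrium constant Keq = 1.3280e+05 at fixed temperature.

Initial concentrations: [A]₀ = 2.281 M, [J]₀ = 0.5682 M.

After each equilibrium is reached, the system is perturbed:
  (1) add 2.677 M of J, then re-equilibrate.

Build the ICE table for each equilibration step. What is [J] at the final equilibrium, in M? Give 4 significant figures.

[J]_eq = 10.07 M

Q₀ = 0.08042 vs Keq = 1.3280e+05 ⇒ Q<K, forward
Step 1:
                  A         J
  Initial     2.281    0.5682
  Change     -2.278     6.834
  Equil    0.003054     7.402
  solve Keq expr → x = 2.278; check Q = 1.3280e+05
Then add 2.677 M of J.
Step 2:
                  A         J
  Initial  0.003054     10.08
  Change   0.004624  -0.01387
  Equil    0.007678     10.07
  solve Keq expr → x = -0.004624; check Q = 1.3280e+05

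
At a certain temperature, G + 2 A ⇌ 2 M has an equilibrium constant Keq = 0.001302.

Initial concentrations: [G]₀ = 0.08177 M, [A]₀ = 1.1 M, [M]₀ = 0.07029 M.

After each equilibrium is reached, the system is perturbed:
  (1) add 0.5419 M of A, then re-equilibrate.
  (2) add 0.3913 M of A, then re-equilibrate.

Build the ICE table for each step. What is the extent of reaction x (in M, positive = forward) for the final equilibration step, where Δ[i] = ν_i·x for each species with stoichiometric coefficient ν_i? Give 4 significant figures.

Q₀ = 0.04994 vs Keq = 0.001302 ⇒ Q>K, reverse
Step 1:
                  G         A         M
  Initial   0.08177       1.1   0.07029
  Change    0.02823   0.05645  -0.05645
  Equil        0.11     1.156   0.01384
  solve Keq expr → x = -0.02823; check Q = 0.001302
Then add 0.5419 M of A.
Step 2:
                  G         A         M
  Initial      0.11     1.698   0.01384
  Change  -0.003064 -0.006128  0.006128
  Equil      0.1069     1.692   0.01997
  solve Keq expr → x = 0.003064; check Q = 0.001302
Then add 0.3913 M of A.
Step 3:
                  G         A         M
  Initial    0.1069     2.084   0.01997
  Change  -0.002159 -0.004317  0.004317
  Equil      0.1048     2.079   0.02428
  solve Keq expr → x = 0.002159; check Q = 0.001302

x = 0.002159 M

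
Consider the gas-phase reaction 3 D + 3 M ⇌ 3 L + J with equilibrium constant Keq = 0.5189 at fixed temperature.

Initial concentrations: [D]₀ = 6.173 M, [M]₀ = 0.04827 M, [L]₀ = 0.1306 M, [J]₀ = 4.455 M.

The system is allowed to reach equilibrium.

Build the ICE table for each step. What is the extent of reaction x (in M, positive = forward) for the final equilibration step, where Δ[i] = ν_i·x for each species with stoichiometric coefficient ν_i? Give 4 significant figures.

x = 0.001231 M

Q₀ = 0.3751 vs Keq = 0.5189 ⇒ Q<K, forward
Step 1:
                   D          M          L          J
  init         6.173    0.04827     0.1306      4.455
  Δ        -0.003693  -0.003693   0.003693   0.001231
  eq           6.169    0.04458     0.1343      4.456
  solve Keq expr → x = 0.001231; check Q = 0.5189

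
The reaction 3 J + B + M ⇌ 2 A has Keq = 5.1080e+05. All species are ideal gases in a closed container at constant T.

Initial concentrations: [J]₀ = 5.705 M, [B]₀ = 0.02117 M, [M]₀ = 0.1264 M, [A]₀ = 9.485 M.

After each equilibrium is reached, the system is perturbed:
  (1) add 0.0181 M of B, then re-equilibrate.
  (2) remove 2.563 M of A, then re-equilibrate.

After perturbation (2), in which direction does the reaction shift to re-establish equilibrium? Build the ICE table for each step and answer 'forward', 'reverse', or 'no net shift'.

Q₀ = 181.1 vs Keq = 5.1080e+05 ⇒ Q<K, forward
Step 1:
                  J         B         M         A
  I           5.705   0.02117    0.1264     9.485
  C        -0.06348  -0.02116  -0.02116   0.04232
  E           5.642 9.4043e-06    0.1052     9.527
  solve Keq expr → x = 0.02116; check Q = 5.1080e+05
Then add 0.0181 M of B.
Step 2:
                  J         B         M         A
  I           5.642   0.01811    0.1052     9.527
  C        -0.05429   -0.0181   -0.0181    0.0362
  E           5.587 1.1781e-05   0.08714     9.564
  solve Keq expr → x = 0.0181; check Q = 5.1080e+05
Then remove 2.563 M of A.
Step 3:
                  J         B         M         A
  I           5.587 1.1781e-05   0.08714     7.001
  C       -1.6403e-05 -5.4678e-06 -5.4678e-06 1.0936e-05
  E           5.587 6.3129e-06   0.08714     7.001
  solve Keq expr → x = 5.4678e-06; check Q = 5.1080e+05

Direction: forward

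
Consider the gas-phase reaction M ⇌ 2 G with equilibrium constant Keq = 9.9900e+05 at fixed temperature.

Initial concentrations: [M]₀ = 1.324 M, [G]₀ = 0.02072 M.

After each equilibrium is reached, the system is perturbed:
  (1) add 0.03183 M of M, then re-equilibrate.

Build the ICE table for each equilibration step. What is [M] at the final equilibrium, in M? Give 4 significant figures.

[M]_eq = 7.4733e-06 M

Q₀ = 3.2426e-04 vs Keq = 9.9900e+05 ⇒ Q<K, forward
Step 1:
                    M           G
  init          1.324     0.02072
  Δ            -1.324       2.648
  eq       7.1291e-06       2.669
  solve Keq expr → x = 1.324; check Q = 9.9900e+05
Then add 0.03183 M of M.
Step 2:
                    M           G
  init        0.03184       2.669
  Δ          -0.03183     0.06366
  eq       7.4733e-06       2.732
  solve Keq expr → x = 0.03183; check Q = 9.9900e+05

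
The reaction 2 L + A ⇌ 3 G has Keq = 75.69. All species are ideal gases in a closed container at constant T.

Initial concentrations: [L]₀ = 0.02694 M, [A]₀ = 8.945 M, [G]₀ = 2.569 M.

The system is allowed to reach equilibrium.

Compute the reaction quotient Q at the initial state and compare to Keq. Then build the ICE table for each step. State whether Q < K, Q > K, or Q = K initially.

Q₀ = 2612; Q > K (proceeds reverse)

Q₀ = 2612 vs Keq = 75.69 ⇒ Q>K, reverse
Step 1:
                   L          A          G
  I          0.02694      8.945      2.569
  C           0.1152    0.05758    -0.1727
  E           0.1421      9.003      2.396
  solve Keq expr → x = -0.05758; check Q = 75.69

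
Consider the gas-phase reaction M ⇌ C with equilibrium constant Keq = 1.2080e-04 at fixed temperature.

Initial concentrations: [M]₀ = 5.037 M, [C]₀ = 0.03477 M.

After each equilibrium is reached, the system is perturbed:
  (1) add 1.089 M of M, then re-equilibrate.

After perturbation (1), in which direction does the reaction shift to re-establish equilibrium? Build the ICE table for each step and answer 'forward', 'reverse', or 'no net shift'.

Direction: forward

Q₀ = 0.006903 vs Keq = 1.2080e-04 ⇒ Q>K, reverse
Step 1:
                  M         C
  Initial     5.037   0.03477
  Change    0.03416  -0.03416
  Equil       5.071 6.1260e-04
  solve Keq expr → x = -0.03416; check Q = 1.2080e-04
Then add 1.089 M of M.
Step 2:
                  M         C
  Initial      6.16 6.1260e-04
  Change  -1.3154e-04 1.3154e-04
  Equil        6.16 7.4413e-04
  solve Keq expr → x = 1.3154e-04; check Q = 1.2080e-04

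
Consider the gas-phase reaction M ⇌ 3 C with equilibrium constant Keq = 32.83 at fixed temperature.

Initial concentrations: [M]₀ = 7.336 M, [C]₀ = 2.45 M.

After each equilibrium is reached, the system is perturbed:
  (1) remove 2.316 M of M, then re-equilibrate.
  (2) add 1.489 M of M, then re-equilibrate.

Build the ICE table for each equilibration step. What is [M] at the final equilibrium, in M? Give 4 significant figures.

[M]_eq = 5.448 M

Q₀ = 2.005 vs Keq = 32.83 ⇒ Q<K, forward
Step 1:
                   M          C
  I            7.336       2.45
  C           -1.143       3.43
  E            6.193       5.88
  solve Keq expr → x = 1.143; check Q = 32.83
Then remove 2.316 M of M.
Step 2:
                   M          C
  I            3.877       5.88
  C           0.2483    -0.7448
  E            4.125      5.135
  solve Keq expr → x = -0.2483; check Q = 32.83
Then add 1.489 M of M.
Step 3:
                   M          C
  I            5.614      5.135
  C          -0.1663     0.4989
  E            5.448      5.634
  solve Keq expr → x = 0.1663; check Q = 32.83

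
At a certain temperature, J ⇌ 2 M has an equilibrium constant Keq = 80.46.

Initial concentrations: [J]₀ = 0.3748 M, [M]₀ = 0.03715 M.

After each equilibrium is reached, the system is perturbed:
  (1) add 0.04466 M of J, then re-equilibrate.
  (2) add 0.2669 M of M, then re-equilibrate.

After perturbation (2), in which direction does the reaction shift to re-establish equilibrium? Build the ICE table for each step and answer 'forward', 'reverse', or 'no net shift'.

Q₀ = 0.003682 vs Keq = 80.46 ⇒ Q<K, forward
Step 1:
                   J          M
  I           0.3748    0.03715
  C          -0.3674     0.7348
  E         0.007406     0.7719
  solve Keq expr → x = 0.3674; check Q = 80.46
Then add 0.04466 M of J.
Step 2:
                   J          M
  I          0.05207     0.7719
  C         -0.04292    0.08584
  E         0.009145     0.8578
  solve Keq expr → x = 0.04292; check Q = 80.46
Then add 0.2669 M of M.
Step 3:
                   J          M
  I         0.009145      1.125
  C          0.00623   -0.01246
  E          0.01537      1.112
  solve Keq expr → x = -0.00623; check Q = 80.46

Direction: reverse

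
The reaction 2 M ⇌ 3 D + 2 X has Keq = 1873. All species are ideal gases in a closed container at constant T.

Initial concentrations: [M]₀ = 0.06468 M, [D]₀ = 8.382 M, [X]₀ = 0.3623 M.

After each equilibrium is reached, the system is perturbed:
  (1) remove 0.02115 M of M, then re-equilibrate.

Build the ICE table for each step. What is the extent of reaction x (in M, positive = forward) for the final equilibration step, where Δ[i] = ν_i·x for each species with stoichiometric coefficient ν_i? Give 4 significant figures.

x = -0.006664 M

Q₀ = 1.8477e+04 vs Keq = 1873 ⇒ Q>K, reverse
Step 1:
                   M          D          X
  I          0.06468      8.382     0.3623
  C          0.08643    -0.1296   -0.08643
  E           0.1511      8.252     0.2759
  solve Keq expr → x = -0.04322; check Q = 1873
Then remove 0.02115 M of M.
Step 2:
                   M          D          X
  I             0.13      8.252     0.2759
  C          0.01333   -0.01999   -0.01333
  E           0.1433      8.232     0.2625
  solve Keq expr → x = -0.006664; check Q = 1873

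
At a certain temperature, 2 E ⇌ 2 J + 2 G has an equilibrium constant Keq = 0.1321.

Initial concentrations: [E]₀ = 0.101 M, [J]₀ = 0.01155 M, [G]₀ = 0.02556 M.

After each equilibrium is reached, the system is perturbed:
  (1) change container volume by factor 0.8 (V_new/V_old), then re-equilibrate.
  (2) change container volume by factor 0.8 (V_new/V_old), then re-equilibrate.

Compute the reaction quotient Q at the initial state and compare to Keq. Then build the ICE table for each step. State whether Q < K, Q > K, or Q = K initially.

Q₀ = 8.5436e-06 vs Keq = 0.1321 ⇒ Q<K, forward
Step 1:
                   E          J          G
  init         0.101    0.01155    0.02556
  Δ         -0.07635    0.07635    0.07635
  eq         0.02465     0.0879     0.1019
  solve Keq expr → x = 0.03818; check Q = 0.1321
Then change container volume by factor 0.8 (V_new/V_old).
Step 2:
                   E          J          G
  init       0.03081     0.1099     0.1274
  Δ         0.004697  -0.004697  -0.004697
  eq         0.03551     0.1052     0.1227
  solve Keq expr → x = -0.002348; check Q = 0.1321
Then change container volume by factor 0.8 (V_new/V_old).
Step 3:
                   E          J          G
  init       0.04438     0.1315     0.1534
  Δ         0.006281  -0.006281  -0.006281
  eq         0.05066     0.1252     0.1471
  solve Keq expr → x = -0.003141; check Q = 0.1321

Q₀ = 8.5436e-06; Q < K (proceeds forward)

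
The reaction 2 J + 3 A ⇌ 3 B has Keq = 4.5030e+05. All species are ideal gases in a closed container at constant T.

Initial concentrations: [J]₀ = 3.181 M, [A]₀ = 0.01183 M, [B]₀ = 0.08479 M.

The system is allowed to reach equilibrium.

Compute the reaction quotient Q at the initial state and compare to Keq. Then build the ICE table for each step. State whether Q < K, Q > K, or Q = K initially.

Q₀ = 36.39; Q < K (proceeds forward)

Q₀ = 36.39 vs Keq = 4.5030e+05 ⇒ Q<K, forward
Step 1:
                   J          A          B
  Initial      3.181    0.01183    0.08479
  Change     -0.0075   -0.01125    0.01125
  Equil        3.174 5.8022e-04    0.09604
  solve Keq expr → x = 0.00375; check Q = 4.5030e+05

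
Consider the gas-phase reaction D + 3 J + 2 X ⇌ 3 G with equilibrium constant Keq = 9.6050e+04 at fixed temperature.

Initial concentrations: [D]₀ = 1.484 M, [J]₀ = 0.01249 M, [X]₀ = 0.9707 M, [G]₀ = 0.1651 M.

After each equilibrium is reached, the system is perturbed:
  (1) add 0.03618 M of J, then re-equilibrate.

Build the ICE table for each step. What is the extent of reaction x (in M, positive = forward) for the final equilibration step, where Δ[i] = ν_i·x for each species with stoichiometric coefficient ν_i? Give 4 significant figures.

Q₀ = 1652 vs Keq = 9.6050e+04 ⇒ Q<K, forward
Step 1:
                   D          J          X          G
  I            1.484    0.01249     0.9707     0.1651
  C        -0.003024  -0.009072  -0.006048   0.009072
  E            1.481   0.003418     0.9647     0.1742
  solve Keq expr → x = 0.003024; check Q = 9.6050e+04
Then add 0.03618 M of J.
Step 2:
                   D          J          X          G
  I            1.481     0.0396     0.9647     0.1742
  C          -0.0118   -0.03541    -0.0236    0.03541
  E            1.469   0.004192      0.941     0.2096
  solve Keq expr → x = 0.0118; check Q = 9.6050e+04

x = 0.0118 M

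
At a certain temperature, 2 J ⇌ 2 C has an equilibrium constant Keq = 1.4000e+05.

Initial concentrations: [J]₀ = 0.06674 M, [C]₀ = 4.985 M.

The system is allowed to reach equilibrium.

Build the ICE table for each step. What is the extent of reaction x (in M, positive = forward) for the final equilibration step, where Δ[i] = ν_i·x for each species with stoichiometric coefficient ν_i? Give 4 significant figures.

Q₀ = 5579 vs Keq = 1.4000e+05 ⇒ Q<K, forward
Step 1:
                   J          C
  Initial    0.06674      4.985
  Change    -0.05327    0.05327
  Equil      0.01347      5.038
  solve Keq expr → x = 0.02664; check Q = 1.4000e+05

x = 0.02664 M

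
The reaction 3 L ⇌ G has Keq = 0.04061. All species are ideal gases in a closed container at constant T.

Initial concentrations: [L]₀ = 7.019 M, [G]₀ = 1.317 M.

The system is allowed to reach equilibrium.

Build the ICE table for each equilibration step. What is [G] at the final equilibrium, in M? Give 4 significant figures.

Q₀ = 0.003809 vs Keq = 0.04061 ⇒ Q<K, forward
Step 1:
                   L          G
  I            7.019      1.317
  C           -3.143      1.048
  E            3.876      2.365
  solve Keq expr → x = 1.048; check Q = 0.04061

[G]_eq = 2.365 M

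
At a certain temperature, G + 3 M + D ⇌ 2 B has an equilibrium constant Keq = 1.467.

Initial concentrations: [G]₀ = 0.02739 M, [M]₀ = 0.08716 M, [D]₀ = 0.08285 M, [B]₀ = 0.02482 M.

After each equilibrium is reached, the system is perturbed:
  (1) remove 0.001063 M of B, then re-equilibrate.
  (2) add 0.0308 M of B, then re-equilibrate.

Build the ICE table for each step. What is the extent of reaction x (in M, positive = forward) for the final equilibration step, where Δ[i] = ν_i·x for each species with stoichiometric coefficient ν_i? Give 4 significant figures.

Q₀ = 410 vs Keq = 1.467 ⇒ Q>K, reverse
Step 1:
                    G           M           D           B
  I           0.02739     0.08716     0.08285     0.02482
  C            0.0109     0.03271      0.0109    -0.02181
  E           0.03829      0.1199     0.09375    0.003012
  solve Keq expr → x = -0.0109; check Q = 1.467
Then remove 0.001063 M of B.
Step 2:
                    G           M           D           B
  I           0.03829      0.1199     0.09375    0.001949
  C       -4.9051e-04   -0.001472 -4.9051e-04  9.8102e-04
  E            0.0378      0.1184     0.09326     0.00293
  solve Keq expr → x = 4.9051e-04; check Q = 1.467
Then add 0.0308 M of B.
Step 3:
                    G           M           D           B
  I            0.0378      0.1184     0.09326     0.03373
  C           0.01397     0.04191     0.01397    -0.02794
  E           0.05177      0.1603      0.1072    0.005792
  solve Keq expr → x = -0.01397; check Q = 1.467

x = -0.01397 M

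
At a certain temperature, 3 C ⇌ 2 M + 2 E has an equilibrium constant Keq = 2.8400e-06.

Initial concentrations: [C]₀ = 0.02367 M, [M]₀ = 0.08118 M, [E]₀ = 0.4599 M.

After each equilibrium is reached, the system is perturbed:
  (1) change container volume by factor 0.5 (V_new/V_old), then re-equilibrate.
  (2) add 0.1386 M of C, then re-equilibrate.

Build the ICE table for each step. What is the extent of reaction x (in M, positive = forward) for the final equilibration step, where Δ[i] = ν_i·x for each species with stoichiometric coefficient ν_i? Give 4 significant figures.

x = 1.3786e-04 M

Q₀ = 105.1 vs Keq = 2.8400e-06 ⇒ Q>K, reverse
Step 1:
                   C          M          E
  init       0.02367    0.08118     0.4599
  Δ           0.1214   -0.08093   -0.08093
  eq          0.1451 2.4572e-04      0.379
  solve Keq expr → x = -0.04047; check Q = 2.8400e-06
Then change container volume by factor 0.5 (V_new/V_old).
Step 2:
                   C          M          E
  init        0.2901 4.9143e-04     0.7579
  Δ       2.1523e-04 -1.4348e-04 -1.4348e-04
  eq          0.2904 3.4795e-04     0.7578
  solve Keq expr → x = -7.1742e-05; check Q = 2.8400e-06
Then add 0.1386 M of C.
Step 3:
                   C          M          E
  init         0.429 3.4795e-04     0.7578
  Δ       -4.1357e-04 2.7571e-04 2.7571e-04
  eq          0.4285 6.2366e-04     0.7581
  solve Keq expr → x = 1.3786e-04; check Q = 2.8400e-06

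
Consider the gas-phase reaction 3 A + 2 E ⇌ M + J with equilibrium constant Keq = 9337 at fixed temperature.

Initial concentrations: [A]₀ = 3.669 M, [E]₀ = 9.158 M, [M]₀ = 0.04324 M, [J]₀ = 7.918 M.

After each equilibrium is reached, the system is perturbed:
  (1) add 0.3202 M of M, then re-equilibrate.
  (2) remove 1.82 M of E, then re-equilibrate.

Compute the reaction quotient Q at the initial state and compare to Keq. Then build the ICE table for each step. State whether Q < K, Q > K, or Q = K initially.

Q₀ = 8.2653e-05; Q < K (proceeds forward)

Q₀ = 8.2653e-05 vs Keq = 9337 ⇒ Q<K, forward
Step 1:
                    A           E           M           J
  Initial       3.669       9.158     0.04324       7.918
  Change       -3.639      -2.426       1.213       1.213
  Equil       0.03004       6.732       1.256       9.131
  solve Keq expr → x = 1.213; check Q = 9337
Then add 0.3202 M of M.
Step 2:
                    A           E           M           J
  Initial     0.03004       6.732       1.576       9.131
  Change      0.00235    0.001567 -7.8347e-04 -7.8347e-04
  Equil       0.03239       6.734       1.576        9.13
  solve Keq expr → x = -7.8347e-04; check Q = 9337
Then remove 1.82 M of E.
Step 3:
                    A           E           M           J
  Initial     0.03239       4.914       1.576        9.13
  Change      0.00752    0.005013   -0.002507   -0.002507
  Equil       0.03991       4.919       1.573       9.128
  solve Keq expr → x = -0.002507; check Q = 9337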